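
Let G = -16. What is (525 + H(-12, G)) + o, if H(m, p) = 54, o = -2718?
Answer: -2139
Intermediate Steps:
(525 + H(-12, G)) + o = (525 + 54) - 2718 = 579 - 2718 = -2139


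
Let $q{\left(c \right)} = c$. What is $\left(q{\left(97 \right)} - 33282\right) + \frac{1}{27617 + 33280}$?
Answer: $- \frac{2020866944}{60897} \approx -33185.0$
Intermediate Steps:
$\left(q{\left(97 \right)} - 33282\right) + \frac{1}{27617 + 33280} = \left(97 - 33282\right) + \frac{1}{27617 + 33280} = -33185 + \frac{1}{60897} = - \frac{2020866944}{60897}$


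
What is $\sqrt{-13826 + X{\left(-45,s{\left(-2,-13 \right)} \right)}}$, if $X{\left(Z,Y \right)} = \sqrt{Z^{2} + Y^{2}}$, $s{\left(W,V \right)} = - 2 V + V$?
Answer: $\sqrt{-13826 + \sqrt{2194}} \approx 117.38 i$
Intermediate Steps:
$s{\left(W,V \right)} = - V$
$X{\left(Z,Y \right)} = \sqrt{Y^{2} + Z^{2}}$
$\sqrt{-13826 + X{\left(-45,s{\left(-2,-13 \right)} \right)}} = \sqrt{-13826 + \sqrt{\left(\left(-1\right) \left(-13\right)\right)^{2} + \left(-45\right)^{2}}} = \sqrt{-13826 + \sqrt{13^{2} + 2025}} = \sqrt{-13826 + \sqrt{169 + 2025}} = \sqrt{-13826 + \sqrt{2194}}$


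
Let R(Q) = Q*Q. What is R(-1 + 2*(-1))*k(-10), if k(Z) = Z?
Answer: -90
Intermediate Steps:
R(Q) = Q**2
R(-1 + 2*(-1))*k(-10) = (-1 + 2*(-1))**2*(-10) = (-1 - 2)**2*(-10) = (-3)**2*(-10) = 9*(-10) = -90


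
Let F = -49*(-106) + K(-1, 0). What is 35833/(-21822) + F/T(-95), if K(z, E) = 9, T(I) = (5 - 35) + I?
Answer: -118018991/2727750 ≈ -43.266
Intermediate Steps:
T(I) = -30 + I
F = 5203 (F = -49*(-106) + 9 = 5194 + 9 = 5203)
35833/(-21822) + F/T(-95) = 35833/(-21822) + 5203/(-30 - 95) = 35833*(-1/21822) + 5203/(-125) = -35833/21822 + 5203*(-1/125) = -35833/21822 - 5203/125 = -118018991/2727750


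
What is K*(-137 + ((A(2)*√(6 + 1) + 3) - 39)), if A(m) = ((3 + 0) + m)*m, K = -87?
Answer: 15051 - 870*√7 ≈ 12749.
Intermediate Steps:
A(m) = m*(3 + m) (A(m) = (3 + m)*m = m*(3 + m))
K*(-137 + ((A(2)*√(6 + 1) + 3) - 39)) = -87*(-137 + (((2*(3 + 2))*√(6 + 1) + 3) - 39)) = -87*(-137 + (((2*5)*√7 + 3) - 39)) = -87*(-137 + ((10*√7 + 3) - 39)) = -87*(-137 + ((3 + 10*√7) - 39)) = -87*(-137 + (-36 + 10*√7)) = -87*(-173 + 10*√7) = 15051 - 870*√7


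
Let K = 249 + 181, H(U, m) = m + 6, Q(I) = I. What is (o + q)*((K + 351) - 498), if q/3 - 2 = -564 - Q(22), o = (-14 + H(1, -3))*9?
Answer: -523833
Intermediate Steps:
H(U, m) = 6 + m
K = 430
o = -99 (o = (-14 + (6 - 3))*9 = (-14 + 3)*9 = -11*9 = -99)
q = -1752 (q = 6 + 3*(-564 - 1*22) = 6 + 3*(-564 - 22) = 6 + 3*(-586) = 6 - 1758 = -1752)
(o + q)*((K + 351) - 498) = (-99 - 1752)*((430 + 351) - 498) = -1851*(781 - 498) = -1851*283 = -523833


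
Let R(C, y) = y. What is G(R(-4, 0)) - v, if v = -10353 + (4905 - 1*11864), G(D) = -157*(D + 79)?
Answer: 4909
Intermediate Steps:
G(D) = -12403 - 157*D (G(D) = -157*(79 + D) = -12403 - 157*D)
v = -17312 (v = -10353 + (4905 - 11864) = -10353 - 6959 = -17312)
G(R(-4, 0)) - v = (-12403 - 157*0) - 1*(-17312) = (-12403 + 0) + 17312 = -12403 + 17312 = 4909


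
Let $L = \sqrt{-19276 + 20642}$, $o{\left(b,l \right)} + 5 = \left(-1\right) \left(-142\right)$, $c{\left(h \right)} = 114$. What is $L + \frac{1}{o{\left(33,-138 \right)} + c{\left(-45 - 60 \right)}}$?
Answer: $\frac{1}{251} + \sqrt{1366} \approx 36.963$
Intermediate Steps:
$o{\left(b,l \right)} = 137$ ($o{\left(b,l \right)} = -5 - -142 = -5 + 142 = 137$)
$L = \sqrt{1366} \approx 36.959$
$L + \frac{1}{o{\left(33,-138 \right)} + c{\left(-45 - 60 \right)}} = \sqrt{1366} + \frac{1}{137 + 114} = \sqrt{1366} + \frac{1}{251} = \frac{1}{251} + \sqrt{1366}$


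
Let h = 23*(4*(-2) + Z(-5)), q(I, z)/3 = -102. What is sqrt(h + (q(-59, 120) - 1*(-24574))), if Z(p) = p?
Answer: sqrt(23969) ≈ 154.82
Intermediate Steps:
q(I, z) = -306 (q(I, z) = 3*(-102) = -306)
h = -299 (h = 23*(4*(-2) - 5) = 23*(-8 - 5) = 23*(-13) = -299)
sqrt(h + (q(-59, 120) - 1*(-24574))) = sqrt(-299 + (-306 - 1*(-24574))) = sqrt(-299 + (-306 + 24574)) = sqrt(-299 + 24268) = sqrt(23969)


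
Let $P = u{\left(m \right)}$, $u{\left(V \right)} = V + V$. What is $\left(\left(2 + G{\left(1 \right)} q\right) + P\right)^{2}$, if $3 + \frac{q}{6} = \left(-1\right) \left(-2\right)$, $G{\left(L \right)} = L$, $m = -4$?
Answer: $144$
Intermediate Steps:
$q = -6$ ($q = -18 + 6 \left(\left(-1\right) \left(-2\right)\right) = -18 + 6 \cdot 2 = -18 + 12 = -6$)
$u{\left(V \right)} = 2 V$
$P = -8$ ($P = 2 \left(-4\right) = -8$)
$\left(\left(2 + G{\left(1 \right)} q\right) + P\right)^{2} = \left(\left(2 + 1 \left(-6\right)\right) - 8\right)^{2} = \left(\left(2 - 6\right) - 8\right)^{2} = \left(-4 - 8\right)^{2} = \left(-12\right)^{2} = 144$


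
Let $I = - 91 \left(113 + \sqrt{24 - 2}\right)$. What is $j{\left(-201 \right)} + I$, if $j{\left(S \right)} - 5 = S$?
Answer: $-10479 - 91 \sqrt{22} \approx -10906.0$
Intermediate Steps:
$j{\left(S \right)} = 5 + S$
$I = -10283 - 91 \sqrt{22}$ ($I = - 91 \left(113 + \sqrt{22}\right) = -10283 - 91 \sqrt{22} \approx -10710.0$)
$j{\left(-201 \right)} + I = \left(5 - 201\right) - \left(10283 + 91 \sqrt{22}\right) = -196 - \left(10283 + 91 \sqrt{22}\right) = -10479 - 91 \sqrt{22}$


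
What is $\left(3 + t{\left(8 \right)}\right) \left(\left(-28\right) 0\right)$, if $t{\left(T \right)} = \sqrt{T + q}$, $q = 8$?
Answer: $0$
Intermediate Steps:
$t{\left(T \right)} = \sqrt{8 + T}$ ($t{\left(T \right)} = \sqrt{T + 8} = \sqrt{8 + T}$)
$\left(3 + t{\left(8 \right)}\right) \left(\left(-28\right) 0\right) = \left(3 + \sqrt{8 + 8}\right) \left(\left(-28\right) 0\right) = \left(3 + \sqrt{16}\right) 0 = \left(3 + 4\right) 0 = 7 \cdot 0 = 0$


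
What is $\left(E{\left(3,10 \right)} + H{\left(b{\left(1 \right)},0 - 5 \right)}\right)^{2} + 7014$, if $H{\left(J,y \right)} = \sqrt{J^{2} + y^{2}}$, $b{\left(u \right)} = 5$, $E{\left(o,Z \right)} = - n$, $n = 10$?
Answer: $7164 - 100 \sqrt{2} \approx 7022.6$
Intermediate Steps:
$E{\left(o,Z \right)} = -10$ ($E{\left(o,Z \right)} = \left(-1\right) 10 = -10$)
$\left(E{\left(3,10 \right)} + H{\left(b{\left(1 \right)},0 - 5 \right)}\right)^{2} + 7014 = \left(-10 + \sqrt{5^{2} + \left(0 - 5\right)^{2}}\right)^{2} + 7014 = \left(-10 + \sqrt{25 + \left(0 - 5\right)^{2}}\right)^{2} + 7014 = \left(-10 + \sqrt{25 + \left(-5\right)^{2}}\right)^{2} + 7014 = \left(-10 + \sqrt{25 + 25}\right)^{2} + 7014 = \left(-10 + \sqrt{50}\right)^{2} + 7014 = \left(-10 + 5 \sqrt{2}\right)^{2} + 7014 = 7014 + \left(-10 + 5 \sqrt{2}\right)^{2}$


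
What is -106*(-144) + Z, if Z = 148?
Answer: 15412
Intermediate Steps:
-106*(-144) + Z = -106*(-144) + 148 = 15264 + 148 = 15412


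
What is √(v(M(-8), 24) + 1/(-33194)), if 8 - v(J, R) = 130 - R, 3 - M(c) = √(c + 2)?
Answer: I*√107980513522/33194 ≈ 9.8995*I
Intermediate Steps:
M(c) = 3 - √(2 + c) (M(c) = 3 - √(c + 2) = 3 - √(2 + c))
v(J, R) = -122 + R (v(J, R) = 8 - (130 - R) = 8 + (-130 + R) = -122 + R)
√(v(M(-8), 24) + 1/(-33194)) = √((-122 + 24) + 1/(-33194)) = √(-98 - 1/33194) = √(-3253013/33194) = I*√107980513522/33194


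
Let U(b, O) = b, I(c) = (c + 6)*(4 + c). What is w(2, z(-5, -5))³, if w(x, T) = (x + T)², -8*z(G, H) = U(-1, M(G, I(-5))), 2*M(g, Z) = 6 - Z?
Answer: 24137569/262144 ≈ 92.078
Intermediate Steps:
I(c) = (4 + c)*(6 + c) (I(c) = (6 + c)*(4 + c) = (4 + c)*(6 + c))
M(g, Z) = 3 - Z/2 (M(g, Z) = (6 - Z)/2 = 3 - Z/2)
z(G, H) = ⅛ (z(G, H) = -⅛*(-1) = ⅛)
w(x, T) = (T + x)²
w(2, z(-5, -5))³ = ((⅛ + 2)²)³ = ((17/8)²)³ = (289/64)³ = 24137569/262144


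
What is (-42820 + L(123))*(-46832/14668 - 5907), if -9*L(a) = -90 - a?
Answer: 2782533327353/11001 ≈ 2.5293e+8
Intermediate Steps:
L(a) = 10 + a/9 (L(a) = -(-90 - a)/9 = 10 + a/9)
(-42820 + L(123))*(-46832/14668 - 5907) = (-42820 + (10 + (⅑)*123))*(-46832/14668 - 5907) = (-42820 + (10 + 41/3))*(-46832*1/14668 - 5907) = (-42820 + 71/3)*(-11708/3667 - 5907) = -128389/3*(-21672677/3667) = 2782533327353/11001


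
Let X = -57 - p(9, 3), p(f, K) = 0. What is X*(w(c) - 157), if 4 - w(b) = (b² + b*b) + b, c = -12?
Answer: 24453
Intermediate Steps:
w(b) = 4 - b - 2*b² (w(b) = 4 - ((b² + b*b) + b) = 4 - ((b² + b²) + b) = 4 - (2*b² + b) = 4 - (b + 2*b²) = 4 + (-b - 2*b²) = 4 - b - 2*b²)
X = -57 (X = -57 - 1*0 = -57 + 0 = -57)
X*(w(c) - 157) = -57*((4 - 1*(-12) - 2*(-12)²) - 157) = -57*((4 + 12 - 2*144) - 157) = -57*((4 + 12 - 288) - 157) = -57*(-272 - 157) = -57*(-429) = 24453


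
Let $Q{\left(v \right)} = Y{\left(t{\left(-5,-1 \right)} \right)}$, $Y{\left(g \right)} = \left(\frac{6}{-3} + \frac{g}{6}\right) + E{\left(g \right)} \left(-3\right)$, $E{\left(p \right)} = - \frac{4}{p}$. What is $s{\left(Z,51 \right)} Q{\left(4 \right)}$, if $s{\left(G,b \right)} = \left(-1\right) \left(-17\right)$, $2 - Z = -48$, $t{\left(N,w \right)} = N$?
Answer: $- \frac{2669}{30} \approx -88.967$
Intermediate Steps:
$Z = 50$ ($Z = 2 - -48 = 2 + 48 = 50$)
$Y{\left(g \right)} = -2 + \frac{12}{g} + \frac{g}{6}$ ($Y{\left(g \right)} = \left(\frac{6}{-3} + \frac{g}{6}\right) + - \frac{4}{g} \left(-3\right) = \left(6 \left(- \frac{1}{3}\right) + g \frac{1}{6}\right) + \frac{12}{g} = \left(-2 + \frac{g}{6}\right) + \frac{12}{g} = -2 + \frac{12}{g} + \frac{g}{6}$)
$s{\left(G,b \right)} = 17$
$Q{\left(v \right)} = - \frac{157}{30}$ ($Q{\left(v \right)} = -2 + \frac{12}{-5} + \frac{1}{6} \left(-5\right) = -2 + 12 \left(- \frac{1}{5}\right) - \frac{5}{6} = -2 - \frac{12}{5} - \frac{5}{6} = - \frac{157}{30}$)
$s{\left(Z,51 \right)} Q{\left(4 \right)} = 17 \left(- \frac{157}{30}\right) = - \frac{2669}{30}$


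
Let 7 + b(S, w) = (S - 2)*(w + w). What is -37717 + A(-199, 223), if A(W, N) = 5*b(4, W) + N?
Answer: -41509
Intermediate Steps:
b(S, w) = -7 + 2*w*(-2 + S) (b(S, w) = -7 + (S - 2)*(w + w) = -7 + (-2 + S)*(2*w) = -7 + 2*w*(-2 + S))
A(W, N) = -35 + N + 20*W (A(W, N) = 5*(-7 - 4*W + 2*4*W) + N = 5*(-7 - 4*W + 8*W) + N = 5*(-7 + 4*W) + N = (-35 + 20*W) + N = -35 + N + 20*W)
-37717 + A(-199, 223) = -37717 + (-35 + 223 + 20*(-199)) = -37717 + (-35 + 223 - 3980) = -37717 - 3792 = -41509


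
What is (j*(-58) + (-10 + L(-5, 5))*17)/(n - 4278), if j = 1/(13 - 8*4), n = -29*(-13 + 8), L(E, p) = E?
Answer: 4787/78527 ≈ 0.060960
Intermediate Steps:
n = 145 (n = -29*(-5) = 145)
j = -1/19 (j = 1/(13 - 32) = 1/(-19) = -1/19 ≈ -0.052632)
(j*(-58) + (-10 + L(-5, 5))*17)/(n - 4278) = (-1/19*(-58) + (-10 - 5)*17)/(145 - 4278) = (58/19 - 15*17)/(-4133) = (58/19 - 255)*(-1/4133) = -4787/19*(-1/4133) = 4787/78527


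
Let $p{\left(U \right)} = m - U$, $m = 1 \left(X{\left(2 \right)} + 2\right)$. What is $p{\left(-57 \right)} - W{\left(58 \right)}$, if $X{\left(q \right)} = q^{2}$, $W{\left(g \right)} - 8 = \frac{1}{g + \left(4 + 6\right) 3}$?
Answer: $\frac{4839}{88} \approx 54.989$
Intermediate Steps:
$W{\left(g \right)} = 8 + \frac{1}{30 + g}$ ($W{\left(g \right)} = 8 + \frac{1}{g + \left(4 + 6\right) 3} = 8 + \frac{1}{g + 10 \cdot 3} = 8 + \frac{1}{g + 30} = 8 + \frac{1}{30 + g}$)
$m = 6$ ($m = 1 \left(2^{2} + 2\right) = 1 \left(4 + 2\right) = 1 \cdot 6 = 6$)
$p{\left(U \right)} = 6 - U$
$p{\left(-57 \right)} - W{\left(58 \right)} = \left(6 - -57\right) - \frac{241 + 8 \cdot 58}{30 + 58} = \left(6 + 57\right) - \frac{241 + 464}{88} = 63 - \frac{1}{88} \cdot 705 = 63 - \frac{705}{88} = \frac{4839}{88}$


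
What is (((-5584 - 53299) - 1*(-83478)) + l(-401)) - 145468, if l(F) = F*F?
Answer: 39928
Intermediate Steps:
l(F) = F²
(((-5584 - 53299) - 1*(-83478)) + l(-401)) - 145468 = (((-5584 - 53299) - 1*(-83478)) + (-401)²) - 145468 = ((-58883 + 83478) + 160801) - 145468 = (24595 + 160801) - 145468 = 185396 - 145468 = 39928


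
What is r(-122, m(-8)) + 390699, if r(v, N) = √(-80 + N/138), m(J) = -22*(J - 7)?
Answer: 390699 + I*√41055/23 ≈ 3.907e+5 + 8.8096*I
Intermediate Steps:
m(J) = 154 - 22*J (m(J) = -22*(-7 + J) = 154 - 22*J)
r(v, N) = √(-80 + N/138) (r(v, N) = √(-80 + N*(1/138)) = √(-80 + N/138))
r(-122, m(-8)) + 390699 = √(-1523520 + 138*(154 - 22*(-8)))/138 + 390699 = √(-1523520 + 138*(154 + 176))/138 + 390699 = √(-1523520 + 138*330)/138 + 390699 = √(-1523520 + 45540)/138 + 390699 = √(-1477980)/138 + 390699 = (6*I*√41055)/138 + 390699 = I*√41055/23 + 390699 = 390699 + I*√41055/23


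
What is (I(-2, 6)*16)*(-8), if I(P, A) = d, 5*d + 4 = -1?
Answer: 128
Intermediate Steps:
d = -1 (d = -⅘ + (⅕)*(-1) = -⅘ - ⅕ = -1)
I(P, A) = -1
(I(-2, 6)*16)*(-8) = -1*16*(-8) = -16*(-8) = 128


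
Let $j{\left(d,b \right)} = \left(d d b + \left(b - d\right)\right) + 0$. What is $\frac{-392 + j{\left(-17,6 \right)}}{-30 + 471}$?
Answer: $\frac{65}{21} \approx 3.0952$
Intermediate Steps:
$j{\left(d,b \right)} = b - d + b d^{2}$ ($j{\left(d,b \right)} = \left(d^{2} b + \left(b - d\right)\right) + 0 = \left(b d^{2} + \left(b - d\right)\right) + 0 = \left(b - d + b d^{2}\right) + 0 = b - d + b d^{2}$)
$\frac{-392 + j{\left(-17,6 \right)}}{-30 + 471} = \frac{-392 + \left(6 - -17 + 6 \left(-17\right)^{2}\right)}{-30 + 471} = \frac{-392 + \left(6 + 17 + 6 \cdot 289\right)}{441} = \left(-392 + \left(6 + 17 + 1734\right)\right) \frac{1}{441} = \left(-392 + 1757\right) \frac{1}{441} = 1365 \cdot \frac{1}{441} = \frac{65}{21}$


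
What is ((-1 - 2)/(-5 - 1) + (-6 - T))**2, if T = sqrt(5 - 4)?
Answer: 169/4 ≈ 42.250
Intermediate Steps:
T = 1 (T = sqrt(1) = 1)
((-1 - 2)/(-5 - 1) + (-6 - T))**2 = ((-1 - 2)/(-5 - 1) + (-6 - 1*1))**2 = (-3/(-6) + (-6 - 1))**2 = (-3*(-1/6) - 7)**2 = (1/2 - 7)**2 = (-13/2)**2 = 169/4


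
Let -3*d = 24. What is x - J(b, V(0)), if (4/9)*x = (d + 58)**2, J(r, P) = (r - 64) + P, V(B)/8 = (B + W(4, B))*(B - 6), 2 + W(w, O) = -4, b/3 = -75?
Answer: 5626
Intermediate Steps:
b = -225 (b = 3*(-75) = -225)
W(w, O) = -6 (W(w, O) = -2 - 4 = -6)
d = -8 (d = -1/3*24 = -8)
V(B) = 8*(-6 + B)**2 (V(B) = 8*((B - 6)*(B - 6)) = 8*((-6 + B)*(-6 + B)) = 8*(-6 + B)**2)
J(r, P) = -64 + P + r (J(r, P) = (-64 + r) + P = -64 + P + r)
x = 5625 (x = 9*(-8 + 58)**2/4 = (9/4)*50**2 = (9/4)*2500 = 5625)
x - J(b, V(0)) = 5625 - (-64 + (288 - 96*0 + 8*0**2) - 225) = 5625 - (-64 + (288 + 0 + 8*0) - 225) = 5625 - (-64 + (288 + 0 + 0) - 225) = 5625 - (-64 + 288 - 225) = 5625 - 1*(-1) = 5625 + 1 = 5626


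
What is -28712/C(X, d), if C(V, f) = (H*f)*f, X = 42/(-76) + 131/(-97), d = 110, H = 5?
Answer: -7178/15125 ≈ -0.47458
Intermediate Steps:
X = -7015/3686 (X = 42*(-1/76) + 131*(-1/97) = -21/38 - 131/97 = -7015/3686 ≈ -1.9031)
C(V, f) = 5*f² (C(V, f) = (5*f)*f = 5*f²)
-28712/C(X, d) = -28712/(5*110²) = -28712/(5*12100) = -28712/60500 = -28712*1/60500 = -7178/15125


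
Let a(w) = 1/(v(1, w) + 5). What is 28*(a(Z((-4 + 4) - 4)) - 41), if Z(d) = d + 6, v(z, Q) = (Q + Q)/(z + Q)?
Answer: -21728/19 ≈ -1143.6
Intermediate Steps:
v(z, Q) = 2*Q/(Q + z) (v(z, Q) = (2*Q)/(Q + z) = 2*Q/(Q + z))
Z(d) = 6 + d
a(w) = 1/(5 + 2*w/(1 + w)) (a(w) = 1/(2*w/(w + 1) + 5) = 1/(2*w/(1 + w) + 5) = 1/(5 + 2*w/(1 + w)))
28*(a(Z((-4 + 4) - 4)) - 41) = 28*((1 + (6 + ((-4 + 4) - 4)))/(5 + 7*(6 + ((-4 + 4) - 4))) - 41) = 28*((1 + (6 + (0 - 4)))/(5 + 7*(6 + (0 - 4))) - 41) = 28*((1 + (6 - 4))/(5 + 7*(6 - 4)) - 41) = 28*((1 + 2)/(5 + 7*2) - 41) = 28*(3/(5 + 14) - 41) = 28*(3/19 - 41) = 28*(-776/19) = -21728/19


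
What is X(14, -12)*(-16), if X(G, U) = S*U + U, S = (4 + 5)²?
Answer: 15744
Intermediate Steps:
S = 81 (S = 9² = 81)
X(G, U) = 82*U (X(G, U) = 81*U + U = 82*U)
X(14, -12)*(-16) = (82*(-12))*(-16) = -984*(-16) = 15744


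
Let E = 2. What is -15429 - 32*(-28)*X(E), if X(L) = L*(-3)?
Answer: -20805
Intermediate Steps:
X(L) = -3*L
-15429 - 32*(-28)*X(E) = -15429 - 32*(-28)*(-3*2) = -15429 - (-896)*(-6) = -15429 - 1*5376 = -15429 - 5376 = -20805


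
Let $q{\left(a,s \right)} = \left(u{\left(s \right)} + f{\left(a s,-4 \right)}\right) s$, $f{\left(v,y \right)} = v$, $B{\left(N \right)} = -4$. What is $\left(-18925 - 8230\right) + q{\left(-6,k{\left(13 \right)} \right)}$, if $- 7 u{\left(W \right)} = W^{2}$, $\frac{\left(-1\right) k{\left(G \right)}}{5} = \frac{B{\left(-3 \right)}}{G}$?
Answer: $- \frac{417843145}{15379} \approx -27170.0$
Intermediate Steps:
$k{\left(G \right)} = \frac{20}{G}$ ($k{\left(G \right)} = - 5 \left(- \frac{4}{G}\right) = \frac{20}{G}$)
$u{\left(W \right)} = - \frac{W^{2}}{7}$
$q{\left(a,s \right)} = s \left(- \frac{s^{2}}{7} + a s\right)$ ($q{\left(a,s \right)} = \left(- \frac{s^{2}}{7} + a s\right) s = s \left(- \frac{s^{2}}{7} + a s\right)$)
$\left(-18925 - 8230\right) + q{\left(-6,k{\left(13 \right)} \right)} = \left(-18925 - 8230\right) + \left(\frac{20}{13}\right)^{2} \left(-6 - \frac{20 \cdot \frac{1}{13}}{7}\right) = -27155 + \left(20 \cdot \frac{1}{13}\right)^{2} \left(-6 - \frac{20 \cdot \frac{1}{13}}{7}\right) = -27155 + \left(\frac{20}{13}\right)^{2} \left(-6 - \frac{20}{91}\right) = -27155 + \frac{400 \left(-6 - \frac{20}{91}\right)}{169} = -27155 + \frac{400}{169} \left(- \frac{566}{91}\right) = -27155 - \frac{226400}{15379} = - \frac{417843145}{15379}$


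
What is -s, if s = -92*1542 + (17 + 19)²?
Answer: 140568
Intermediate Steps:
s = -140568 (s = -141864 + 36² = -141864 + 1296 = -140568)
-s = -1*(-140568) = 140568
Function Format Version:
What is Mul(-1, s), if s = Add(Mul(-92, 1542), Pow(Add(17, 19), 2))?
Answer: 140568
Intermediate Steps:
s = -140568 (s = Add(-141864, Pow(36, 2)) = Add(-141864, 1296) = -140568)
Mul(-1, s) = Mul(-1, -140568) = 140568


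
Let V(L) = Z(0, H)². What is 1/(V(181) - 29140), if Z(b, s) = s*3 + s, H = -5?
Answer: -1/28740 ≈ -3.4795e-5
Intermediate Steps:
Z(b, s) = 4*s (Z(b, s) = 3*s + s = 4*s)
V(L) = 400 (V(L) = (4*(-5))² = (-20)² = 400)
1/(V(181) - 29140) = 1/(400 - 29140) = 1/(-28740) = -1/28740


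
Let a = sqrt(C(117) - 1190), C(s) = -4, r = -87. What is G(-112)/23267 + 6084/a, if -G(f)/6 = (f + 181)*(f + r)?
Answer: 82386/23267 - 1014*I*sqrt(1194)/199 ≈ 3.5409 - 176.07*I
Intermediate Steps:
G(f) = -6*(-87 + f)*(181 + f) (G(f) = -6*(f + 181)*(f - 87) = -6*(181 + f)*(-87 + f) = -6*(-87 + f)*(181 + f))
a = I*sqrt(1194) (a = sqrt(-4 - 1190) = sqrt(-1194) = I*sqrt(1194) ≈ 34.554*I)
G(-112)/23267 + 6084/a = (94482 - 564*(-112) - 6*(-112)**2)/23267 + 6084/((I*sqrt(1194))) = (94482 + 63168 - 6*12544)*(1/23267) + 6084*(-I*sqrt(1194)/1194) = (94482 + 63168 - 75264)*(1/23267) - 1014*I*sqrt(1194)/199 = 82386*(1/23267) - 1014*I*sqrt(1194)/199 = 82386/23267 - 1014*I*sqrt(1194)/199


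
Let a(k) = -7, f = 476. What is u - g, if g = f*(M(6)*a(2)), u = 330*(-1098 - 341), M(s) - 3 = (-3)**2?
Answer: -434886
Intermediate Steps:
M(s) = 12 (M(s) = 3 + (-3)**2 = 3 + 9 = 12)
u = -474870 (u = 330*(-1439) = -474870)
g = -39984 (g = 476*(12*(-7)) = 476*(-84) = -39984)
u - g = -474870 - 1*(-39984) = -474870 + 39984 = -434886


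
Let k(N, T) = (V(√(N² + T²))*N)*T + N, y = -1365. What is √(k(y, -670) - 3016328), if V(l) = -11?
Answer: I*√13077743 ≈ 3616.3*I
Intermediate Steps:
k(N, T) = N - 11*N*T (k(N, T) = (-11*N)*T + N = -11*N*T + N = N - 11*N*T)
√(k(y, -670) - 3016328) = √(-1365*(1 - 11*(-670)) - 3016328) = √(-1365*(1 + 7370) - 3016328) = √(-1365*7371 - 3016328) = √(-10061415 - 3016328) = √(-13077743) = I*√13077743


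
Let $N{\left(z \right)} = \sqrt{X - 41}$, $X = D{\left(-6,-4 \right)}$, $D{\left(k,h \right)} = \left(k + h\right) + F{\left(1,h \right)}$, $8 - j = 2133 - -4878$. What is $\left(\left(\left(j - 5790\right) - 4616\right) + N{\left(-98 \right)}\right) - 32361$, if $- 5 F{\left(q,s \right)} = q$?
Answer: $-49770 + \frac{16 i \sqrt{5}}{5} \approx -49770.0 + 7.1554 i$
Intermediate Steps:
$j = -7003$ ($j = 8 - \left(2133 - -4878\right) = 8 - \left(2133 + 4878\right) = 8 - 7011 = -7003$)
$F{\left(q,s \right)} = - \frac{q}{5}$
$D{\left(k,h \right)} = - \frac{1}{5} + h + k$ ($D{\left(k,h \right)} = \left(k + h\right) - \frac{1}{5} = \left(h + k\right) - \frac{1}{5} = - \frac{1}{5} + h + k$)
$X = - \frac{51}{5}$ ($X = - \frac{1}{5} - 4 - 6 = - \frac{51}{5} \approx -10.2$)
$N{\left(z \right)} = \frac{16 i \sqrt{5}}{5}$ ($N{\left(z \right)} = \sqrt{- \frac{51}{5} - 41} = \sqrt{- \frac{256}{5}} = \frac{16 i \sqrt{5}}{5}$)
$\left(\left(\left(j - 5790\right) - 4616\right) + N{\left(-98 \right)}\right) - 32361 = \left(\left(\left(-7003 - 5790\right) - 4616\right) + \frac{16 i \sqrt{5}}{5}\right) - 32361 = \left(\left(-12793 - 4616\right) + \frac{16 i \sqrt{5}}{5}\right) - 32361 = \left(-17409 + \frac{16 i \sqrt{5}}{5}\right) - 32361 = -49770 + \frac{16 i \sqrt{5}}{5}$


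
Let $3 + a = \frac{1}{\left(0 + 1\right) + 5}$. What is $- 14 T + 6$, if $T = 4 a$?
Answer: $\frac{494}{3} \approx 164.67$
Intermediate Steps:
$a = - \frac{17}{6}$ ($a = -3 + \frac{1}{\left(0 + 1\right) + 5} = -3 + \frac{1}{1 + 5} = -3 + \frac{1}{6} = - \frac{17}{6} \approx -2.8333$)
$T = - \frac{34}{3}$ ($T = 4 \left(- \frac{17}{6}\right) = - \frac{34}{3} \approx -11.333$)
$- 14 T + 6 = \left(-14\right) \left(- \frac{34}{3}\right) + 6 = \frac{476}{3} + 6 = \frac{494}{3}$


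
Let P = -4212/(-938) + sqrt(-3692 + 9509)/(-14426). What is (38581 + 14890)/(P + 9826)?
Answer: 24061961690736995102000/4423722831610049486863 + 169671898586806*sqrt(5817)/4423722831610049486863 ≈ 5.4393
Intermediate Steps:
P = 2106/469 - sqrt(5817)/14426 (P = -4212*(-1/938) + sqrt(5817)*(-1/14426) = 2106/469 - sqrt(5817)/14426 ≈ 4.4851)
(38581 + 14890)/(P + 9826) = (38581 + 14890)/((2106/469 - sqrt(5817)/14426) + 9826) = 53471/(4610500/469 - sqrt(5817)/14426)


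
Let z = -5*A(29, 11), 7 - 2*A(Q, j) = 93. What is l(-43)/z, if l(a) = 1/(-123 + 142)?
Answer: 1/4085 ≈ 0.00024480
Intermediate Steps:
l(a) = 1/19
A(Q, j) = -43 (A(Q, j) = 7/2 - 1/2*93 = 7/2 - 93/2 = -43)
z = 215 (z = -5*(-43) = 215)
l(-43)/z = (1/19)/215 = (1/19)*(1/215) = 1/4085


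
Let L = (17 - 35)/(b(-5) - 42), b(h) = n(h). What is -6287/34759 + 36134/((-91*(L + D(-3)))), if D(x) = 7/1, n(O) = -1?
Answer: -266944427/4970537 ≈ -53.705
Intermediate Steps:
D(x) = 7 (D(x) = 7*1 = 7)
b(h) = -1
L = 18/43 (L = (17 - 35)/(-1 - 42) = -18/(-43) = -18*(-1/43) = 18/43 ≈ 0.41860)
-6287/34759 + 36134/((-91*(L + D(-3)))) = -6287/34759 + 36134/((-91*(18/43 + 7))) = -6287*1/34759 + 36134/((-91*319/43)) = -6287/34759 + 36134/(-29029/43) = -6287/34759 + 36134*(-43/29029) = -6287/34759 - 7654/143 = -266944427/4970537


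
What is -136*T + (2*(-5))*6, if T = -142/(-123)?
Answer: -26692/123 ≈ -217.01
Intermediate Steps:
T = 142/123 (T = -142*(-1/123) = 142/123 ≈ 1.1545)
-136*T + (2*(-5))*6 = -136*142/123 + (2*(-5))*6 = -19312/123 - 10*6 = -19312/123 - 60 = -26692/123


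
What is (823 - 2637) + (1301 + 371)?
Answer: -142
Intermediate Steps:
(823 - 2637) + (1301 + 371) = -1814 + 1672 = -142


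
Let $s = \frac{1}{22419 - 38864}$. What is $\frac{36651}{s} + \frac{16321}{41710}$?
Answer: $- \frac{25139688722129}{41710} \approx -6.0273 \cdot 10^{8}$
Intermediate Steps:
$s = - \frac{1}{16445}$ ($s = \frac{1}{-16445} = - \frac{1}{16445} \approx -6.0809 \cdot 10^{-5}$)
$\frac{36651}{s} + \frac{16321}{41710} = \frac{36651}{- \frac{1}{16445}} + \frac{16321}{41710} = 36651 \left(-16445\right) + 16321 \cdot \frac{1}{41710} = -602725695 + \frac{16321}{41710} = - \frac{25139688722129}{41710}$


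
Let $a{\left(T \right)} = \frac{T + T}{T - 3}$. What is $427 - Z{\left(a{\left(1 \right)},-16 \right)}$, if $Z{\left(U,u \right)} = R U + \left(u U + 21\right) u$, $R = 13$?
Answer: $1032$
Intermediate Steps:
$a{\left(T \right)} = \frac{2 T}{-3 + T}$
$Z{\left(U,u \right)} = 13 U + u \left(21 + U u\right)$ ($Z{\left(U,u \right)} = 13 U + \left(u U + 21\right) u = 13 U + \left(U u + 21\right) u = 13 U + \left(21 + U u\right) u = 13 U + u \left(21 + U u\right)$)
$427 - Z{\left(a{\left(1 \right)},-16 \right)} = 427 - \left(13 \cdot 2 \cdot 1 \frac{1}{-3 + 1} + 21 \left(-16\right) + 2 \cdot 1 \frac{1}{-3 + 1} \left(-16\right)^{2}\right) = 427 - \left(13 \cdot 2 \cdot 1 \frac{1}{-2} - 336 + 2 \cdot 1 \frac{1}{-2} \cdot 256\right) = 427 - \left(13 \cdot 2 \cdot 1 \left(- \frac{1}{2}\right) - 336 + 2 \cdot 1 \left(- \frac{1}{2}\right) 256\right) = 427 - \left(13 \left(-1\right) - 336 - 256\right) = 427 - \left(-13 - 336 - 256\right) = 427 - -605 = 427 + 605 = 1032$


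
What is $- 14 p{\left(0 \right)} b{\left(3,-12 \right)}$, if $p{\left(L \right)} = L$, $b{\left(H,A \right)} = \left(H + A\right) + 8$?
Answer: $0$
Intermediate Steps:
$b{\left(H,A \right)} = 8 + A + H$ ($b{\left(H,A \right)} = \left(A + H\right) + 8 = 8 + A + H$)
$- 14 p{\left(0 \right)} b{\left(3,-12 \right)} = \left(-14\right) 0 \left(8 - 12 + 3\right) = 0 \left(-1\right) = 0$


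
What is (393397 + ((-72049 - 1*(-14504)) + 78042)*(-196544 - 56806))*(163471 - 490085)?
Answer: 1695950234511542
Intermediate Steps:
(393397 + ((-72049 - 1*(-14504)) + 78042)*(-196544 - 56806))*(163471 - 490085) = (393397 + ((-72049 + 14504) + 78042)*(-253350))*(-326614) = (393397 + (-57545 + 78042)*(-253350))*(-326614) = (393397 + 20497*(-253350))*(-326614) = (393397 - 5192914950)*(-326614) = -5192521553*(-326614) = 1695950234511542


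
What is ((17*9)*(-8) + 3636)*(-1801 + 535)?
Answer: -3053592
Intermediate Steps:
((17*9)*(-8) + 3636)*(-1801 + 535) = (153*(-8) + 3636)*(-1266) = (-1224 + 3636)*(-1266) = 2412*(-1266) = -3053592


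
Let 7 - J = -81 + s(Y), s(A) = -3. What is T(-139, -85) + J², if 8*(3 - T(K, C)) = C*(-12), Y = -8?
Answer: 16313/2 ≈ 8156.5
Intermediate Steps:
T(K, C) = 3 + 3*C/2 (T(K, C) = 3 - C*(-12)/8 = 3 - (-3)*C/2 = 3 + 3*C/2)
J = 91 (J = 7 - (-81 - 3) = 7 - 1*(-84) = 7 + 84 = 91)
T(-139, -85) + J² = (3 + (3/2)*(-85)) + 91² = (3 - 255/2) + 8281 = -249/2 + 8281 = 16313/2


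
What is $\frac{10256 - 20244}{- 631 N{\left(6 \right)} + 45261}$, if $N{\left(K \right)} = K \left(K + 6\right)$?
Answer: $\frac{9988}{171} \approx 58.409$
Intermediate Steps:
$N{\left(K \right)} = K \left(6 + K\right)$
$\frac{10256 - 20244}{- 631 N{\left(6 \right)} + 45261} = \frac{10256 - 20244}{- 631 \cdot 6 \left(6 + 6\right) + 45261} = - \frac{9988}{- 631 \cdot 6 \cdot 12 + 45261} = - \frac{9988}{\left(-631\right) 72 + 45261} = - \frac{9988}{-45432 + 45261} = - \frac{9988}{-171} = \left(-9988\right) \left(- \frac{1}{171}\right) = \frac{9988}{171}$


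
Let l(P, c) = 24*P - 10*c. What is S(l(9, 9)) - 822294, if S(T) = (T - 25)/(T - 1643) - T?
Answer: -1247611241/1517 ≈ -8.2242e+5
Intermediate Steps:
l(P, c) = -10*c + 24*P
S(T) = -T + (-25 + T)/(-1643 + T) (S(T) = (-25 + T)/(-1643 + T) - T = -T + (-25 + T)/(-1643 + T))
S(l(9, 9)) - 822294 = (-25 - (-10*9 + 24*9)**2 + 1644*(-10*9 + 24*9))/(-1643 + (-10*9 + 24*9)) - 822294 = (-25 - (-90 + 216)**2 + 1644*(-90 + 216))/(-1643 + (-90 + 216)) - 822294 = (-25 - 1*126**2 + 1644*126)/(-1643 + 126) - 822294 = (-25 - 1*15876 + 207144)/(-1517) - 822294 = -(-25 - 15876 + 207144)/1517 - 822294 = -1/1517*191243 - 822294 = -191243/1517 - 822294 = -1247611241/1517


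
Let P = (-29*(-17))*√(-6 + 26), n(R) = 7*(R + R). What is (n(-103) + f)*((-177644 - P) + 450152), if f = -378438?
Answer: -103520339040 + 374561680*√5 ≈ -1.0268e+11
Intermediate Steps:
n(R) = 14*R (n(R) = 7*(2*R) = 14*R)
P = 986*√5 (P = 493*√20 = 493*(2*√5) = 986*√5 ≈ 2204.8)
(n(-103) + f)*((-177644 - P) + 450152) = (14*(-103) - 378438)*((-177644 - 986*√5) + 450152) = (-1442 - 378438)*((-177644 - 986*√5) + 450152) = -379880*(272508 - 986*√5) = -103520339040 + 374561680*√5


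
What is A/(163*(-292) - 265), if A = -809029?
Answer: 809029/47861 ≈ 16.904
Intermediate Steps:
A/(163*(-292) - 265) = -809029/(163*(-292) - 265) = -809029/(-47596 - 265) = -809029/(-47861) = -809029*(-1/47861) = 809029/47861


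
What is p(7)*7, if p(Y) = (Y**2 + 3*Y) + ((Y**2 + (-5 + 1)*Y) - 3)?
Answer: 616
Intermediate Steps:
p(Y) = -3 - Y + 2*Y**2 (p(Y) = (Y**2 + 3*Y) + ((Y**2 - 4*Y) - 3) = (Y**2 + 3*Y) + (-3 + Y**2 - 4*Y) = -3 - Y + 2*Y**2)
p(7)*7 = (-3 - 1*7 + 2*7**2)*7 = (-3 - 7 + 2*49)*7 = (-3 - 7 + 98)*7 = 88*7 = 616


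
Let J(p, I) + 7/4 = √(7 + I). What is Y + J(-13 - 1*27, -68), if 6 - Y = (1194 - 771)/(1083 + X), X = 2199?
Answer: 9017/2188 + I*√61 ≈ 4.1211 + 7.8102*I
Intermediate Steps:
J(p, I) = -7/4 + √(7 + I)
Y = 6423/1094 (Y = 6 - (1194 - 771)/(1083 + 2199) = 6 - 423/3282 = 6 - 1*141/1094 = 6 - 141/1094 = 6423/1094 ≈ 5.8711)
Y + J(-13 - 1*27, -68) = 6423/1094 + (-7/4 + √(7 - 68)) = 6423/1094 + (-7/4 + √(-61)) = 6423/1094 + (-7/4 + I*√61) = 9017/2188 + I*√61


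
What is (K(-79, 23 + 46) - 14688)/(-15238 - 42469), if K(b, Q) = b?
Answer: 14767/57707 ≈ 0.25590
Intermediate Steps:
(K(-79, 23 + 46) - 14688)/(-15238 - 42469) = (-79 - 14688)/(-15238 - 42469) = -14767/(-57707) = -14767*(-1/57707) = 14767/57707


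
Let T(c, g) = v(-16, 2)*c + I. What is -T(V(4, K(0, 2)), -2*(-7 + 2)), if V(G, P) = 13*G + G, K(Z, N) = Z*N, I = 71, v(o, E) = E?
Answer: -183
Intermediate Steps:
K(Z, N) = N*Z
V(G, P) = 14*G
T(c, g) = 71 + 2*c (T(c, g) = 2*c + 71 = 71 + 2*c)
-T(V(4, K(0, 2)), -2*(-7 + 2)) = -(71 + 2*(14*4)) = -(71 + 2*56) = -(71 + 112) = -1*183 = -183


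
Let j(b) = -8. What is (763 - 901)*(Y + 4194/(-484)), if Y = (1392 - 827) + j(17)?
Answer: -9156093/121 ≈ -75670.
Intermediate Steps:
Y = 557 (Y = (1392 - 827) - 8 = 565 - 8 = 557)
(763 - 901)*(Y + 4194/(-484)) = (763 - 901)*(557 + 4194/(-484)) = -138*(557 + 4194*(-1/484)) = -138*(557 - 2097/242) = -138*132697/242 = -9156093/121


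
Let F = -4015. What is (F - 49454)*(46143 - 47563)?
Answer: 75925980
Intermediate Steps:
(F - 49454)*(46143 - 47563) = (-4015 - 49454)*(46143 - 47563) = -53469*(-1420) = 75925980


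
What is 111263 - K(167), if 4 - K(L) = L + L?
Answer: 111593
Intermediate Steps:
K(L) = 4 - 2*L (K(L) = 4 - (L + L) = 4 - 2*L)
111263 - K(167) = 111263 - (4 - 2*167) = 111263 - (4 - 334) = 111263 - 1*(-330) = 111263 + 330 = 111593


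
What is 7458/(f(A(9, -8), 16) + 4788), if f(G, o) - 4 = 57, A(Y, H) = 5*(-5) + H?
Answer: 7458/4849 ≈ 1.5380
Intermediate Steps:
A(Y, H) = -25 + H
f(G, o) = 61 (f(G, o) = 4 + 57 = 61)
7458/(f(A(9, -8), 16) + 4788) = 7458/(61 + 4788) = 7458/4849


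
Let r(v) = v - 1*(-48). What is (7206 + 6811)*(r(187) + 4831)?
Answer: 71010122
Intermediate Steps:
r(v) = 48 + v (r(v) = v + 48 = 48 + v)
(7206 + 6811)*(r(187) + 4831) = (7206 + 6811)*((48 + 187) + 4831) = 14017*(235 + 4831) = 14017*5066 = 71010122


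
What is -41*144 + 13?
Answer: -5891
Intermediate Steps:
-41*144 + 13 = -5904 + 13 = -5891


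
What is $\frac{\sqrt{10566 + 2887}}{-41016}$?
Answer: $- \frac{\sqrt{13453}}{41016} \approx -0.0028278$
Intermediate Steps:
$\frac{\sqrt{10566 + 2887}}{-41016} = \sqrt{13453} \left(- \frac{1}{41016}\right) = - \frac{\sqrt{13453}}{41016}$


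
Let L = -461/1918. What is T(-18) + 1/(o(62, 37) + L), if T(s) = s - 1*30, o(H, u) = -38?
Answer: -3522478/73345 ≈ -48.026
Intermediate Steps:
L = -461/1918 (L = -461*1/1918 = -461/1918 ≈ -0.24035)
T(s) = -30 + s (T(s) = s - 30 = -30 + s)
T(-18) + 1/(o(62, 37) + L) = (-30 - 18) + 1/(-38 - 461/1918) = -48 + 1/(-73345/1918) = -48 - 1918/73345 = -3522478/73345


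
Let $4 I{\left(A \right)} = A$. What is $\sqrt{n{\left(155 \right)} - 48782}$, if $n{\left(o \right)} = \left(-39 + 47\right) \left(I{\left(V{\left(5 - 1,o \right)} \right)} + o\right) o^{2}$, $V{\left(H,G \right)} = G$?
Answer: $4 \sqrt{2324373} \approx 6098.4$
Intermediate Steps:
$I{\left(A \right)} = \frac{A}{4}$
$n{\left(o \right)} = 10 o^{3}$ ($n{\left(o \right)} = \left(-39 + 47\right) \left(\frac{o}{4} + o\right) o^{2} = 8 \frac{5 o}{4} o^{2} = 10 o o^{2} = 10 o^{3}$)
$\sqrt{n{\left(155 \right)} - 48782} = \sqrt{10 \cdot 155^{3} - 48782} = \sqrt{10 \cdot 3723875 - 48782} = \sqrt{37238750 - 48782} = \sqrt{37189968} = 4 \sqrt{2324373}$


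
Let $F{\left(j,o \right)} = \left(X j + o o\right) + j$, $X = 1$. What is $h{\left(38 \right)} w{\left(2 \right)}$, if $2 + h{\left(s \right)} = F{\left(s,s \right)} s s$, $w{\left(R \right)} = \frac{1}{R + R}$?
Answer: $\frac{1097439}{2} \approx 5.4872 \cdot 10^{5}$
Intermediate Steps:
$w{\left(R \right)} = \frac{1}{2 R}$
$F{\left(j,o \right)} = o^{2} + 2 j$ ($F{\left(j,o \right)} = \left(1 j + o o\right) + j = \left(j + o^{2}\right) + j = o^{2} + 2 j$)
$h{\left(s \right)} = -2 + s^{2} \left(s^{2} + 2 s\right)$ ($h{\left(s \right)} = -2 + \left(s^{2} + 2 s\right) s s = -2 + s \left(s^{2} + 2 s\right) s = -2 + s^{2} \left(s^{2} + 2 s\right)$)
$h{\left(38 \right)} w{\left(2 \right)} = \left(-2 + 38^{3} \left(2 + 38\right)\right) \frac{1}{2 \cdot 2} = \left(-2 + 54872 \cdot 40\right) \frac{1}{2} \cdot \frac{1}{2} = \left(-2 + 2194880\right) \frac{1}{4} = 2194878 \cdot \frac{1}{4} = \frac{1097439}{2}$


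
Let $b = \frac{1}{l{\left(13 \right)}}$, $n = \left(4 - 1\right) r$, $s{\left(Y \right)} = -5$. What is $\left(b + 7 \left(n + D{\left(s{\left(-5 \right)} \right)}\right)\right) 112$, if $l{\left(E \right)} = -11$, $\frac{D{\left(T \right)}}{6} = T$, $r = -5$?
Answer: $- \frac{388192}{11} \approx -35290.0$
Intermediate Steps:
$D{\left(T \right)} = 6 T$
$n = -15$ ($n = \left(4 - 1\right) \left(-5\right) = 3 \left(-5\right) = -15$)
$b = - \frac{1}{11}$ ($b = \frac{1}{-11} = - \frac{1}{11} \approx -0.090909$)
$\left(b + 7 \left(n + D{\left(s{\left(-5 \right)} \right)}\right)\right) 112 = \left(- \frac{1}{11} + 7 \left(-15 + 6 \left(-5\right)\right)\right) 112 = \left(- \frac{1}{11} + 7 \left(-15 - 30\right)\right) 112 = \left(- \frac{1}{11} + 7 \left(-45\right)\right) 112 = \left(- \frac{1}{11} - 315\right) 112 = \left(- \frac{3466}{11}\right) 112 = - \frac{388192}{11}$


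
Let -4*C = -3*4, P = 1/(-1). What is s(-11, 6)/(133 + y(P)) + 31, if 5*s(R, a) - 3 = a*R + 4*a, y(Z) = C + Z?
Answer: 6962/225 ≈ 30.942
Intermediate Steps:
P = -1
C = 3 (C = -(-3)*4/4 = -1/4*(-12) = 3)
y(Z) = 3 + Z
s(R, a) = 3/5 + 4*a/5 + R*a/5 (s(R, a) = 3/5 + (a*R + 4*a)/5 = 3/5 + (R*a + 4*a)/5 = 3/5 + (4*a + R*a)/5 = 3/5 + (4*a/5 + R*a/5) = 3/5 + 4*a/5 + R*a/5)
s(-11, 6)/(133 + y(P)) + 31 = (3/5 + (4/5)*6 + (1/5)*(-11)*6)/(133 + (3 - 1)) + 31 = (3/5 + 24/5 - 66/5)/(133 + 2) + 31 = -39/5/135 + 31 = -39/5*1/135 + 31 = -13/225 + 31 = 6962/225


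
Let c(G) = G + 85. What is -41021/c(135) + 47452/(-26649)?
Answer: -1103608069/5862780 ≈ -188.24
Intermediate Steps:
c(G) = 85 + G
-41021/c(135) + 47452/(-26649) = -41021/(85 + 135) + 47452/(-26649) = -41021/220 + 47452*(-1/26649) = -41021*1/220 - 47452/26649 = -41021/220 - 47452/26649 = -1103608069/5862780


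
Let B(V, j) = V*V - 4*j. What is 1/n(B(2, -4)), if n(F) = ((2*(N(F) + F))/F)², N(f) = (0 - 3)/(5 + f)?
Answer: 62500/247009 ≈ 0.25303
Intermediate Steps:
B(V, j) = V² - 4*j
N(f) = -3/(5 + f)
n(F) = (-6/(5 + F) + 2*F)²/F² (n(F) = ((2*(-3/(5 + F) + F))/F)² = ((2*(F - 3/(5 + F)))/F)² = ((-6/(5 + F) + 2*F)/F)² = (-6/(5 + F) + 2*F)²/F²)
1/n(B(2, -4)) = 1/(4*(-3 + (2² - 4*(-4))*(5 + (2² - 4*(-4))))²/((2² - 4*(-4))²*(5 + (2² - 4*(-4)))²)) = 1/(4*(-3 + (4 + 16)*(5 + (4 + 16)))²/((4 + 16)²*(5 + (4 + 16))²)) = 1/(4*(-3 + 20*(5 + 20))²/(20²*(5 + 20)²)) = 1/(4*(1/400)*(-3 + 20*25)²/25²) = 1/(4*(1/400)*(-3 + 500)²*(1/625)) = 1/(4*(1/400)*497²*(1/625)) = 1/(4*(1/400)*247009*(1/625)) = 1/(247009/62500) = 62500/247009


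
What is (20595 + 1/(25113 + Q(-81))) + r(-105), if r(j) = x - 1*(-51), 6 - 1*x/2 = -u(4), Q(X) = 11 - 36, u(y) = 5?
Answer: 518518785/25088 ≈ 20668.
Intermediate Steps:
Q(X) = -25
x = 22 (x = 12 - (-2)*5 = 12 - 2*(-5) = 12 + 10 = 22)
r(j) = 73 (r(j) = 22 - 1*(-51) = 22 + 51 = 73)
(20595 + 1/(25113 + Q(-81))) + r(-105) = (20595 + 1/(25113 - 25)) + 73 = (20595 + 1/25088) + 73 = 516687361/25088 + 73 = 518518785/25088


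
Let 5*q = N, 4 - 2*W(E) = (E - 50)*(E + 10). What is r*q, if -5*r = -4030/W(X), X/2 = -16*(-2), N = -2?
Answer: 403/645 ≈ 0.62481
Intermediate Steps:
X = 64 (X = 2*(-16*(-2)) = 2*32 = 64)
W(E) = 2 - (-50 + E)*(10 + E)/2 (W(E) = 2 - (E - 50)*(E + 10)/2 = 2 - (-50 + E)*(10 + E)/2)
r = -403/258 (r = -(-806)/(252 + 20*64 - ½*64²) = -(-806)/(252 + 1280 - ½*4096) = -(-806)/(252 + 1280 - 2048) = -(-806)/(-516) = -(-806)*(-1)/516 = -⅕*2015/258 = -403/258 ≈ -1.5620)
q = -⅖ (q = (⅕)*(-2) = -⅖ ≈ -0.40000)
r*q = -403/258*(-⅖) = 403/645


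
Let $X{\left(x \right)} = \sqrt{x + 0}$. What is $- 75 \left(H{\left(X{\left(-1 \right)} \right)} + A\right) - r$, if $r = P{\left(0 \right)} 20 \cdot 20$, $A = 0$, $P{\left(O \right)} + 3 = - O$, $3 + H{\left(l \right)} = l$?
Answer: $1425 - 75 i \approx 1425.0 - 75.0 i$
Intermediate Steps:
$X{\left(x \right)} = \sqrt{x}$
$H{\left(l \right)} = -3 + l$
$P{\left(O \right)} = -3 - O$
$r = -1200$ ($r = \left(-3 - 0\right) 20 \cdot 20 = \left(-3 + 0\right) 20 \cdot 20 = \left(-3\right) 20 \cdot 20 = \left(-60\right) 20 = -1200$)
$- 75 \left(H{\left(X{\left(-1 \right)} \right)} + A\right) - r = - 75 \left(\left(-3 + \sqrt{-1}\right) + 0\right) - -1200 = - 75 \left(\left(-3 + i\right) + 0\right) + 1200 = - 75 \left(-3 + i\right) + 1200 = \left(225 - 75 i\right) + 1200 = 1425 - 75 i$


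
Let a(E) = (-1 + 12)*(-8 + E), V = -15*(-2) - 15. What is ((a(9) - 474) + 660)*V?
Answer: 2955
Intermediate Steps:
V = 15 (V = 30 - 15 = 15)
a(E) = -88 + 11*E (a(E) = 11*(-8 + E) = -88 + 11*E)
((a(9) - 474) + 660)*V = (((-88 + 11*9) - 474) + 660)*15 = (((-88 + 99) - 474) + 660)*15 = ((11 - 474) + 660)*15 = (-463 + 660)*15 = 197*15 = 2955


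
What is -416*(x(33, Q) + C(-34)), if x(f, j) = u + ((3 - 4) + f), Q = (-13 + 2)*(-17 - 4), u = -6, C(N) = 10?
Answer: -14976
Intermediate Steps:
Q = 231 (Q = -11*(-21) = 231)
x(f, j) = -7 + f (x(f, j) = -6 + ((3 - 4) + f) = -6 + (-1 + f) = -7 + f)
-416*(x(33, Q) + C(-34)) = -416*((-7 + 33) + 10) = -416*(26 + 10) = -416*36 = -14976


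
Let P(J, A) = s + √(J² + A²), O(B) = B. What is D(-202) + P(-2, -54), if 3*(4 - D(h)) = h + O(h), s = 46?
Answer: 554/3 + 2*√730 ≈ 238.70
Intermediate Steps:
P(J, A) = 46 + √(A² + J²) (P(J, A) = 46 + √(J² + A²) = 46 + √(A² + J²))
D(h) = 4 - 2*h/3 (D(h) = 4 - (h + h)/3 = 4 - 2*h/3)
D(-202) + P(-2, -54) = (4 - ⅔*(-202)) + (46 + √((-54)² + (-2)²)) = (4 + 404/3) + (46 + √(2916 + 4)) = 416/3 + (46 + √2920) = 416/3 + (46 + 2*√730) = 554/3 + 2*√730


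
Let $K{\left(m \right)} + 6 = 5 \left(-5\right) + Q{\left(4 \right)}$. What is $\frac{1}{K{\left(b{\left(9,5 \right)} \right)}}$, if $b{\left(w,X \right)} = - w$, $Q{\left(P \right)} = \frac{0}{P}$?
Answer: $- \frac{1}{31} \approx -0.032258$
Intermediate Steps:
$Q{\left(P \right)} = 0$
$K{\left(m \right)} = -31$ ($K{\left(m \right)} = -6 + \left(5 \left(-5\right) + 0\right) = -6 + \left(-25 + 0\right) = -6 - 25 = -31$)
$\frac{1}{K{\left(b{\left(9,5 \right)} \right)}} = \frac{1}{-31} = - \frac{1}{31}$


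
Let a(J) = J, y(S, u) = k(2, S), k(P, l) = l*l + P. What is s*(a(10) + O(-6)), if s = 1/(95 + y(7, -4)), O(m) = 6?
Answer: 8/73 ≈ 0.10959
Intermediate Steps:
k(P, l) = P + l² (k(P, l) = l² + P = P + l²)
y(S, u) = 2 + S²
s = 1/146 (s = 1/(95 + (2 + 7²)) = 1/(95 + (2 + 49)) = 1/(95 + 51) = 1/146 ≈ 0.0068493)
s*(a(10) + O(-6)) = (10 + 6)/146 = (1/146)*16 = 8/73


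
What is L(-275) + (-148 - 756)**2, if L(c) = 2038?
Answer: 819254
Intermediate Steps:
L(-275) + (-148 - 756)**2 = 2038 + (-148 - 756)**2 = 2038 + (-904)**2 = 2038 + 817216 = 819254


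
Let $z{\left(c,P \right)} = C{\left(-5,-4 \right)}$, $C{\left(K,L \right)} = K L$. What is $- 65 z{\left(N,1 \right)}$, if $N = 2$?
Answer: $-1300$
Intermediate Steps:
$z{\left(c,P \right)} = 20$ ($z{\left(c,P \right)} = \left(-5\right) \left(-4\right) = 20$)
$- 65 z{\left(N,1 \right)} = \left(-65\right) 20 = -1300$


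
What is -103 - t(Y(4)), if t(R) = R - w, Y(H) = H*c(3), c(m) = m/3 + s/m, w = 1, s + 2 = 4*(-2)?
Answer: -278/3 ≈ -92.667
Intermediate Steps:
s = -10 (s = -2 + 4*(-2) = -2 - 8 = -10)
c(m) = -10/m + m/3 (c(m) = m/3 - 10/m = -10/m + m/3)
Y(H) = -7*H/3 (Y(H) = H*(-10/3 + (⅓)*3) = H*(-10*⅓ + 1) = H*(-10/3 + 1) = H*(-7/3) = -7*H/3)
t(R) = -1 + R (t(R) = R - 1*1 = R - 1 = -1 + R)
-103 - t(Y(4)) = -103 - (-1 - 7/3*4) = -103 - (-1 - 28/3) = -103 - 1*(-31/3) = -103 + 31/3 = -278/3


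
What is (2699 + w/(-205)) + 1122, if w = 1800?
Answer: 156301/41 ≈ 3812.2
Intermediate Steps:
(2699 + w/(-205)) + 1122 = (2699 + 1800/(-205)) + 1122 = (2699 + 1800*(-1/205)) + 1122 = (2699 - 360/41) + 1122 = 110299/41 + 1122 = 156301/41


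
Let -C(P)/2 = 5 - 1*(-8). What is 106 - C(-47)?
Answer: 132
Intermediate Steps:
C(P) = -26 (C(P) = -2*(5 - 1*(-8)) = -2*(5 + 8) = -2*13 = -26)
106 - C(-47) = 106 - 1*(-26) = 106 + 26 = 132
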